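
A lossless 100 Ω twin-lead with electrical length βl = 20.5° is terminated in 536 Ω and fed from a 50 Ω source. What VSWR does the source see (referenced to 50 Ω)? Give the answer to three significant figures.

tan(βl) = 0.374
Z_in = Z_0·(Z_L + jZ_0·tanβl)/(Z_0 + jZ_L·tanβl) = 122 − j207 Ω
Γ_s = (Z_in − Z_s)/(Z_in + Z_s) = (71.8 − j207)/(172 − j207), |Γ_s| = 0.814
VSWR = (1 + |Γ_s|)/(1 − |Γ_s|)

VSWR ≈ 9.76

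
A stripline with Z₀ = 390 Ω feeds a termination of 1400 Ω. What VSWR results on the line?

VSWR ≈ 3.59

Γ = (1400 − 390)/(1400 + 390) = 0.564
VSWR = (1 + 0.564)/(1 − 0.564)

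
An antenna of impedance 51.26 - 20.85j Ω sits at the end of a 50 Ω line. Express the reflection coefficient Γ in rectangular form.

Γ = (Z_L − Z_0)/(Z_L + Z_0) = (1.26 − j20.85)/(101.3 − j20.85)

Γ ≈ 0.0526 − j0.195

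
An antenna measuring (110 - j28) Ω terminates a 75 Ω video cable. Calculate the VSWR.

VSWR ≈ 1.63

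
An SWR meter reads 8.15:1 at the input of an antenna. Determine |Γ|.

|Γ| ≈ 0.781

|Γ| = (S − 1)/(S + 1) = (8.15 − 1)/(8.15 + 1) = 7.15/9.15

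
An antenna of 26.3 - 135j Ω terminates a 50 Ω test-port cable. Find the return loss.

Γ = (-23.7 − j135)/(76.3 − j135), |Γ| = 0.884
RL = −20·log₁₀|Γ| = −20·log₁₀(0.884)

RL ≈ 1.07 dB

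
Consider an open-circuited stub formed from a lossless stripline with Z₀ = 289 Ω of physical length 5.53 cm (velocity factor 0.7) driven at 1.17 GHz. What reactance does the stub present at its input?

λ = v/f = 0.7·c / 1.17 GHz = 0.179 m
βl = 2π·l/λ = 2π × 0.308 = 111°
tan(βl) = -2.62
For an open-circuited stub, Z_in = −jZ_0·cot(βl) = −jZ_0/tan(βl)

X_in ≈ 110 Ω (inductive)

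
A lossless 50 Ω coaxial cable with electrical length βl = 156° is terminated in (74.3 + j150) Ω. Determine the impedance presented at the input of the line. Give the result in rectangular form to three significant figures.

Z_in ≈ 15.1 + j59 Ω

tan(βl) = tan(156°) = -0.445
Z_in = Z_0·(Z_L + jZ_0·tanβl)/(Z_0 + jZ_L·tanβl)
     = 50·(74.3 + j128)/(117 − j33.1)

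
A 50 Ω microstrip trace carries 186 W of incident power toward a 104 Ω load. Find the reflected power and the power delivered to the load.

Γ = (104 − 50)/(104 + 50) = 0.351
|Γ|² = 0.123
P_refl = |Γ|²·P_inc = 22.9 W, P_del = (1 − |Γ|²)·P_inc = 163 W

P_reflected ≈ 22.9 W; P_delivered ≈ 163 W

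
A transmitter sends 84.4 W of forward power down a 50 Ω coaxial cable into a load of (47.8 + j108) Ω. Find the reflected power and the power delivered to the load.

P_reflected ≈ 46.4 W; P_delivered ≈ 38 W

|Γ| = |(-2.2 + j108)/(97.8 + j108)| = 0.741
|Γ|² = 0.55
P_refl = |Γ|²·P_inc = 46.4 W, P_del = (1 − |Γ|²)·P_inc = 38 W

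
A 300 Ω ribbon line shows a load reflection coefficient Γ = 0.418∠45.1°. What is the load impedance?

Z_L = Z_0·(1 + Γ)/(1 − Γ) = 300·(1.3 + j0.296)/(0.705 − j0.296)

Z_L ≈ 423 + j304 Ω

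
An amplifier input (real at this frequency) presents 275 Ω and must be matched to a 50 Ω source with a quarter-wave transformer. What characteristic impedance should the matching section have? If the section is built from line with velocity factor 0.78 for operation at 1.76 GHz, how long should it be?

Z_qwt = √(Z_0·R_L) = √(50 × 275) = √13750
λ = 0.78·c/f = 0.133 m, so l = λ/4 = 0.0332 m

Z_qwt ≈ 117 Ω; length ≈ 3.32 cm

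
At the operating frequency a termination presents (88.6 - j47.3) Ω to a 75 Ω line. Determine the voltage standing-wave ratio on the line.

Γ = (Z_L − Z_0)/(Z_L + Z_0) = (13.6 − j47.3)/(163.6 − j47.3)
|Γ| = 49.2/170 = 0.289
VSWR = (1 + |Γ|)/(1 − |Γ|) = 1.29/0.711

VSWR ≈ 1.81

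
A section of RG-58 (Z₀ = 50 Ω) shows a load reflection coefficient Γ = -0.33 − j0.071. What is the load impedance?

Z_L ≈ 25 − j4 Ω

Z_L = Z_0·(1 + Γ)/(1 − Γ) = 50·(0.67 − j0.071)/(1.33 + j0.071)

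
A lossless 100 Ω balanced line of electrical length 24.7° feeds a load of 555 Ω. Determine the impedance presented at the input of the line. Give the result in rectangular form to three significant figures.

Z_in ≈ 89.5 − j182 Ω

tan(βl) = tan(24.7°) = 0.46
Z_in = Z_0·(Z_L + jZ_0·tanβl)/(Z_0 + jZ_L·tanβl)
     = 100·(555 + j46)/(100 + j255)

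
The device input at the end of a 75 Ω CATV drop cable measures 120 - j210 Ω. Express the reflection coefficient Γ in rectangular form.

Γ = (Z_L − Z_0)/(Z_L + Z_0) = (45 − j210)/(195 − j210)

Γ ≈ 0.644 − j0.384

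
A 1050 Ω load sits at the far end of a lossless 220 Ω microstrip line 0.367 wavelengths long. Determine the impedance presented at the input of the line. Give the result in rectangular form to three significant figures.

Z_in ≈ 80.9 + j184 Ω

βl = 2π × 0.367 = 132°
tan(βl) = tan(132°) = -1.11
Z_in = Z_0·(Z_L + jZ_0·tanβl)/(Z_0 + jZ_L·tanβl)
     = 220·(1050 − j243)/(220 − j1160)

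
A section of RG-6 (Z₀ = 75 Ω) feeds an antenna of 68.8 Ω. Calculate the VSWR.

Γ = (68.8 − 75)/(68.8 + 75) = -0.0431
VSWR = (1 + 0.0431)/(1 − 0.0431)

VSWR ≈ 1.09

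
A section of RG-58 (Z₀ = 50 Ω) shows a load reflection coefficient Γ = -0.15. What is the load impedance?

Z_L = Z_0·(1 + Γ)/(1 − Γ) = 50·(0.85)/(1.15)

Z_L ≈ 37 Ω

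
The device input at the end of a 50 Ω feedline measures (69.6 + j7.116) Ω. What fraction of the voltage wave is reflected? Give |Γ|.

Γ = (Z_L − Z_0)/(Z_L + Z_0) = (19.6 + j7.116)/(119.6 + j7.116)
|Γ| = 20.9/120

|Γ| ≈ 0.174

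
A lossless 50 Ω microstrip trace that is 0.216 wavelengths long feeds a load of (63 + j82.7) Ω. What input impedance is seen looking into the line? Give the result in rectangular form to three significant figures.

Z_in ≈ 18.1 − j31.4 Ω

βl = 2π × 0.216 = 77.8°
tan(βl) = tan(77.8°) = 4.61
Z_in = Z_0·(Z_L + jZ_0·tanβl)/(Z_0 + jZ_L·tanβl)
     = 50·(63 + j313)/(-331 + j290)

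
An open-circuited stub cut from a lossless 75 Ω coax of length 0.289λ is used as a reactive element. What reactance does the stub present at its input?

X_in ≈ 18.8 Ω (inductive)

βl = 2π × 0.289 = 104°
tan(βl) = -4
For an open-circuited stub, Z_in = −jZ_0·cot(βl) = −jZ_0/tan(βl)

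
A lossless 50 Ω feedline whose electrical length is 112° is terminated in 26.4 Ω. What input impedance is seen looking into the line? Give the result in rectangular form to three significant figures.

tan(βl) = tan(112°) = -2.48
Z_in = Z_0·(Z_L + jZ_0·tanβl)/(Z_0 + jZ_L·tanβl)
     = 50·(26.4 − j124)/(50 − j65.3)

Z_in ≈ 69.5 − j33 Ω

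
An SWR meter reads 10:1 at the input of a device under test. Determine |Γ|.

|Γ| ≈ 0.818

|Γ| = (S − 1)/(S + 1) = (10 − 1)/(10 + 1) = 9/11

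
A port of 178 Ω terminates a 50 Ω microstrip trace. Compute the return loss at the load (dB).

Γ = (178 − 50)/(178 + 50) = 0.561
RL = −20·log₁₀|Γ| = −20·log₁₀(0.561)

RL ≈ 5.01 dB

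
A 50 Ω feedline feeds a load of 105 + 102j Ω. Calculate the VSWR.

Γ = (Z_L − Z_0)/(Z_L + Z_0) = (55 + j102)/(155 + j102)
|Γ| = 116/186 = 0.625
VSWR = (1 + |Γ|)/(1 − |Γ|) = 1.62/0.375

VSWR ≈ 4.33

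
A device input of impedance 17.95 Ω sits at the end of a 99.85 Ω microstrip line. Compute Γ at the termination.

Γ = (Z_L − Z_0)/(Z_L + Z_0) = (17.95 − 99.85)/(17.95 + 99.85) = -81.9/117.8

Γ = -0.695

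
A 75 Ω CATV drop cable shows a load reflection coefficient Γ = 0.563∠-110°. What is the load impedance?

Z_L ≈ 30.1 − j46.6 Ω

Z_L = Z_0·(1 + Γ)/(1 − Γ) = 75·(0.807 − j0.529)/(1.19 + j0.529)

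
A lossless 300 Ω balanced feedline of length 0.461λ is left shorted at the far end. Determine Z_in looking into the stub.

Z_in ≈ −j75 Ω

βl = 2π × 0.461 = 166°
tan(βl) = -0.25
For a shorted stub, Z_in = jZ_0·tan(βl)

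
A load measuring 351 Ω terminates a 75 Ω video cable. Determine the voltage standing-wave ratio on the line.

VSWR ≈ 4.68

For a purely resistive load, VSWR = R_L/Z_0 or Z_0/R_L (whichever > 1) = 351/75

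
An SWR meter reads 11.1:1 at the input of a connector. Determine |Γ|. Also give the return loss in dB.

|Γ| = (S − 1)/(S + 1) = (11.1 − 1)/(11.1 + 1) = 10.1/12.1
RL = −20·log₁₀|Γ| = −20·log₁₀(0.835)

|Γ| ≈ 0.835; return loss ≈ 1.57 dB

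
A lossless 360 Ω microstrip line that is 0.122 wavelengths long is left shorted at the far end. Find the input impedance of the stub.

βl = 2π × 0.122 = 43.9°
tan(βl) = 0.963
For a shorted stub, Z_in = jZ_0·tan(βl)

Z_in ≈ +j347 Ω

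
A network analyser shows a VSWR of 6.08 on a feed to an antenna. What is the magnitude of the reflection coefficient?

|Γ| = (S − 1)/(S + 1) = (6.08 − 1)/(6.08 + 1) = 5.08/7.08

|Γ| ≈ 0.718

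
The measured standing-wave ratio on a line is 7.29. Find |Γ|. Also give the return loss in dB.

|Γ| ≈ 0.759; return loss ≈ 2.4 dB

|Γ| = (S − 1)/(S + 1) = (7.29 − 1)/(7.29 + 1) = 6.29/8.29
RL = −20·log₁₀|Γ| = −20·log₁₀(0.759)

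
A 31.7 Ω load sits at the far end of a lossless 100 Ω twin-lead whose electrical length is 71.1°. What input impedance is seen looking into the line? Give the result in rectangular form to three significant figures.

tan(βl) = tan(71.1°) = 2.92
Z_in = Z_0·(Z_L + jZ_0·tanβl)/(Z_0 + jZ_L·tanβl)
     = 100·(31.7 + j292)/(100 + j92.6)

Z_in ≈ 163 + j141 Ω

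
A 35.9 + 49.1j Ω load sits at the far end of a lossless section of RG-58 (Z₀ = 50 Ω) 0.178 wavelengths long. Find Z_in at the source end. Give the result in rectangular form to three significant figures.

Z_in ≈ 58.3 − j64.6 Ω

βl = 2π × 0.178 = 64.1°
tan(βl) = tan(64.1°) = 2.06
Z_in = Z_0·(Z_L + jZ_0·tanβl)/(Z_0 + jZ_L·tanβl)
     = 50·(35.9 + j152)/(-51 + j73.9)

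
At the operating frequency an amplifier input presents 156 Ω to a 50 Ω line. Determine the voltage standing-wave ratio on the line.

VSWR ≈ 3.12

For a purely resistive load, VSWR = R_L/Z_0 or Z_0/R_L (whichever > 1) = 156/50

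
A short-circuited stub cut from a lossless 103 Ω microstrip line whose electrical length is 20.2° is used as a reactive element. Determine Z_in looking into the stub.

Z_in ≈ +j37.9 Ω

tan(βl) = 0.368
For a short-circuited stub, Z_in = jZ_0·tan(βl)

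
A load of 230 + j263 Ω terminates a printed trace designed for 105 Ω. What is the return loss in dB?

RL ≈ 3.3 dB

Γ = (125 + j263)/(335 + j263), |Γ| = 0.684
RL = −20·log₁₀|Γ| = −20·log₁₀(0.684)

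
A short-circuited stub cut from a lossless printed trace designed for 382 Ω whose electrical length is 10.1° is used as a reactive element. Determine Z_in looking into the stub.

tan(βl) = 0.178
For a short-circuited stub, Z_in = jZ_0·tan(βl)

Z_in ≈ +j68 Ω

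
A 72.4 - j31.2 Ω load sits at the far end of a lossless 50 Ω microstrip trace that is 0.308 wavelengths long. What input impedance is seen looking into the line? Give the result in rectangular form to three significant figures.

Z_in ≈ 38.5 + j25.5 Ω

βl = 2π × 0.308 = 111°
tan(βl) = tan(111°) = -2.62
Z_in = Z_0·(Z_L + jZ_0·tanβl)/(Z_0 + jZ_L·tanβl)
     = 50·(72.4 − j162)/(-31.8 − j190)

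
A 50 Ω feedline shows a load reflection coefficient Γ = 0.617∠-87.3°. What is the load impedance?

Z_L = Z_0·(1 + Γ)/(1 − Γ) = 50·(1.03 − j0.616)/(0.971 + j0.616)

Z_L ≈ 23.4 − j46.6 Ω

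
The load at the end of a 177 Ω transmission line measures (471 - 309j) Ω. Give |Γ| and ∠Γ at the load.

Γ = (Z_L − Z_0)/(Z_L + Z_0) = (294 − j309)/(648 − j309)
|Γ| = 427/718 = 0.594

Γ ≈ 0.594 ∠ -20.9°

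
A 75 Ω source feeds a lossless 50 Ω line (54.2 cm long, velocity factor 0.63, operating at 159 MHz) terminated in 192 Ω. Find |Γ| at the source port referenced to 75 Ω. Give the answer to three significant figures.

λ = v/f = 0.63·c / 159 MHz = 1.19 m
βl = 2π·l/λ = 2π × 0.456 = 164°
tan(βl) = -0.284
Z_in = Z_0·(Z_L + jZ_0·tanβl)/(Z_0 + jZ_L·tanβl) = 94.8 + j89.2 Ω
Γ_s = (Z_in − Z_s)/(Z_in + Z_s) = (19.8 + j89.2)/(170 + j89.2), |Γ_s| = 0.476

|Γ| ≈ 0.476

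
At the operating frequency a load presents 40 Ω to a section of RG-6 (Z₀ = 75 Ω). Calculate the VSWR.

For a purely resistive load, VSWR = R_L/Z_0 or Z_0/R_L (whichever > 1) = 75/40

VSWR ≈ 1.88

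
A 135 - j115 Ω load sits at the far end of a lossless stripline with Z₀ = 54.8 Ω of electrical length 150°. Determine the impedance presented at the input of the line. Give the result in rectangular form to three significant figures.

Z_in ≈ 87.1 + j108 Ω

tan(βl) = tan(150°) = -0.577
Z_in = Z_0·(Z_L + jZ_0·tanβl)/(Z_0 + jZ_L·tanβl)
     = 54.8·(135 − j147)/(-11.6 − j77.9)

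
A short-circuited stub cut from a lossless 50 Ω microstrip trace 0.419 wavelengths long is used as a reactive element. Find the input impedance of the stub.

Z_in ≈ −j27.9 Ω

βl = 2π × 0.419 = 151°
tan(βl) = -0.558
For a short-circuited stub, Z_in = jZ_0·tan(βl)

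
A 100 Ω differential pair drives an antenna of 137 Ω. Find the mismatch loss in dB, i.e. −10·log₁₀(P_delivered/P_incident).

mismatch loss ≈ 0.107 dB

Γ = (137 − 100)/(137 + 100) = 0.156
|Γ|² = 0.0244, so P_del/P_inc = 1 − |Γ|² = 0.976
ML = −10·log₁₀(1 − |Γ|²)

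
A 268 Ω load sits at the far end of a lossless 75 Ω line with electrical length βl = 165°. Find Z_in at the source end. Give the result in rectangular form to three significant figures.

Z_in ≈ 150 + j123 Ω

tan(βl) = tan(165°) = -0.268
Z_in = Z_0·(Z_L + jZ_0·tanβl)/(Z_0 + jZ_L·tanβl)
     = 75·(268 − j20.1)/(75 − j71.8)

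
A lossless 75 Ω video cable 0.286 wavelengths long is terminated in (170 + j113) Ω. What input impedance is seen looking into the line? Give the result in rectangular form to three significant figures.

Z_in ≈ 22 + j0.439 Ω

βl = 2π × 0.286 = 103°
tan(βl) = tan(103°) = -4.35
Z_in = Z_0·(Z_L + jZ_0·tanβl)/(Z_0 + jZ_L·tanβl)
     = 75·(170 − j213)/(566 − j739)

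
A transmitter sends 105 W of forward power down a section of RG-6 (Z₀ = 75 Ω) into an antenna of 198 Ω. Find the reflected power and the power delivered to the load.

P_reflected ≈ 21.3 W; P_delivered ≈ 83.7 W

Γ = (198 − 75)/(198 + 75) = 0.451
|Γ|² = 0.203
P_refl = |Γ|²·P_inc = 21.3 W, P_del = (1 − |Γ|²)·P_inc = 83.7 W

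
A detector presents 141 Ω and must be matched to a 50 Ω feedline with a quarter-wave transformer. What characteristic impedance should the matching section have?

Z_qwt ≈ 84 Ω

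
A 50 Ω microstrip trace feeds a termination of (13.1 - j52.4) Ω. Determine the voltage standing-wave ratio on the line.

VSWR ≈ 8.15

Γ = (Z_L − Z_0)/(Z_L + Z_0) = (-36.9 − j52.4)/(63.1 − j52.4)
|Γ| = 64.1/82 = 0.781
VSWR = (1 + |Γ|)/(1 − |Γ|) = 1.78/0.219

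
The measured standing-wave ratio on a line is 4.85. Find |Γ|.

|Γ| = (S − 1)/(S + 1) = (4.85 − 1)/(4.85 + 1) = 3.85/5.85

|Γ| ≈ 0.658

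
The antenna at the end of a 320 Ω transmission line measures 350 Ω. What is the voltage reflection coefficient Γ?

Γ = 0.0448

Γ = (Z_L − Z_0)/(Z_L + Z_0) = (350 − 320)/(350 + 320) = 30/670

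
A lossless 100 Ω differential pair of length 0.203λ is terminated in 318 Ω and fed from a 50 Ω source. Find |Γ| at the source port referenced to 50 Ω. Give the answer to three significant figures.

|Γ| ≈ 0.357

βl = 2π × 0.203 = 73.1°
tan(βl) = 3.29
Z_in = Z_0·(Z_L + jZ_0·tanβl)/(Z_0 + jZ_L·tanβl) = 34 − j27.2 Ω
Γ_s = (Z_in − Z_s)/(Z_in + Z_s) = (-16 − j27.2)/(84 − j27.2), |Γ_s| = 0.357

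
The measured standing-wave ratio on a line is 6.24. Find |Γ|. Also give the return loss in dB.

|Γ| ≈ 0.724; return loss ≈ 2.81 dB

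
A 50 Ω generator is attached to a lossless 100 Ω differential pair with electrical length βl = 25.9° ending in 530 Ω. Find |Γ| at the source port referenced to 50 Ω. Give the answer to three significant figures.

|Γ| ≈ 0.802

tan(βl) = 0.486
Z_in = Z_0·(Z_L + jZ_0·tanβl)/(Z_0 + jZ_L·tanβl) = 85.9 − j173 Ω
Γ_s = (Z_in − Z_s)/(Z_in + Z_s) = (35.9 − j173)/(136 − j173), |Γ_s| = 0.802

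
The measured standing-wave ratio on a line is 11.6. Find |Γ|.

|Γ| = (S − 1)/(S + 1) = (11.6 − 1)/(11.6 + 1) = 10.6/12.6

|Γ| ≈ 0.841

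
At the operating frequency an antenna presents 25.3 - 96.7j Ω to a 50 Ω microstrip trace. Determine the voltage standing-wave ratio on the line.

VSWR ≈ 9.77

Γ = (Z_L − Z_0)/(Z_L + Z_0) = (-24.7 − j96.7)/(75.3 − j96.7)
|Γ| = 99.8/123 = 0.814
VSWR = (1 + |Γ|)/(1 − |Γ|) = 1.81/0.186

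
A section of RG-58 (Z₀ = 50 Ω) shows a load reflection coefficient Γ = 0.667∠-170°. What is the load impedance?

Z_L = Z_0·(1 + Γ)/(1 − Γ) = 50·(0.343 − j0.116)/(1.66 + j0.116)

Z_L ≈ 10.1 − j4.2 Ω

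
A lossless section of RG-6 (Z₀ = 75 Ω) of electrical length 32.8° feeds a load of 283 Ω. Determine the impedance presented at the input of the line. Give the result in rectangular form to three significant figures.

Z_in ≈ 57.9 − j92.6 Ω

tan(βl) = tan(32.8°) = 0.644
Z_in = Z_0·(Z_L + jZ_0·tanβl)/(Z_0 + jZ_L·tanβl)
     = 75·(283 + j48.3)/(75 + j182)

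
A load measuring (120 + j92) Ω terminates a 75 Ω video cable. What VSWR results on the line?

Γ = (Z_L − Z_0)/(Z_L + Z_0) = (45 + j92)/(195 + j92)
|Γ| = 102/216 = 0.475
VSWR = (1 + |Γ|)/(1 − |Γ|) = 1.47/0.525

VSWR ≈ 2.81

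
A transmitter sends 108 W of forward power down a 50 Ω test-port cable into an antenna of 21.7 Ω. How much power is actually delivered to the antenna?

Γ = (21.7 − 50)/(21.7 + 50) = -0.395
|Γ|² = 0.156
P_refl = |Γ|²·P_inc = 16.8 W, P_del = (1 − |Γ|²)·P_inc = 91.2 W

P_delivered ≈ 91.2 W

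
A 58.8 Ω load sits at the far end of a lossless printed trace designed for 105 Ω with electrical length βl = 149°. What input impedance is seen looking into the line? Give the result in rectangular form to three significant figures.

tan(βl) = tan(149°) = -0.601
Z_in = Z_0·(Z_L + jZ_0·tanβl)/(Z_0 + jZ_L·tanβl)
     = 105·(58.8 − j63.1)/(105 − j35.3)

Z_in ≈ 71.9 − j38.9 Ω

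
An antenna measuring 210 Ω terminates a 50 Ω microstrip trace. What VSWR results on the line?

Γ = (210 − 50)/(210 + 50) = 0.615
VSWR = (1 + 0.615)/(1 − 0.615)

VSWR ≈ 4.2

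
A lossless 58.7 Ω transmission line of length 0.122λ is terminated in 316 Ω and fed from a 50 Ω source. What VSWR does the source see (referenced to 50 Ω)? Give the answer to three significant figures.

VSWR ≈ 5.49

βl = 2π × 0.122 = 43.9°
tan(βl) = 0.963
Z_in = Z_0·(Z_L + jZ_0·tanβl)/(Z_0 + jZ_L·tanβl) = 21.8 − j56.7 Ω
Γ_s = (Z_in − Z_s)/(Z_in + Z_s) = (-28.2 − j56.7)/(71.8 − j56.7), |Γ_s| = 0.692
VSWR = (1 + |Γ_s|)/(1 − |Γ_s|)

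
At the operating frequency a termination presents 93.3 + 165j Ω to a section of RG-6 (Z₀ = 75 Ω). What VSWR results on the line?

VSWR ≈ 5.77

Γ = (Z_L − Z_0)/(Z_L + Z_0) = (18.3 + j165)/(168.3 + j165)
|Γ| = 166/236 = 0.704
VSWR = (1 + |Γ|)/(1 − |Γ|) = 1.7/0.296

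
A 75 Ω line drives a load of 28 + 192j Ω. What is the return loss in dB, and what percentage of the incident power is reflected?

Γ = (-47 + j192)/(103 + j192), |Γ| = 0.907
RL = −20·log₁₀(0.907) = 0.846 dB
P_refl/P_inc = |Γ|² = 0.823

RL ≈ 0.846 dB; 82.3% of incident power reflected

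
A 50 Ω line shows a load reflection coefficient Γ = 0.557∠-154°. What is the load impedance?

Z_L ≈ 14.9 − j10.6 Ω

Z_L = Z_0·(1 + Γ)/(1 − Γ) = 50·(0.499 − j0.244)/(1.5 + j0.244)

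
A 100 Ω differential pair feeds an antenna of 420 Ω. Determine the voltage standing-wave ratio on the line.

Γ = (420 − 100)/(420 + 100) = 0.615
VSWR = (1 + 0.615)/(1 − 0.615)

VSWR ≈ 4.2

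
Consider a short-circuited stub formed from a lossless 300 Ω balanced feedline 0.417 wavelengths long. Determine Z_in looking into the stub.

Z_in ≈ −j172 Ω

βl = 2π × 0.417 = 150°
tan(βl) = -0.575
For a short-circuited stub, Z_in = jZ_0·tan(βl)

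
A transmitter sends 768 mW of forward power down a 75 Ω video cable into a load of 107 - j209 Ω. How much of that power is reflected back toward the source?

P_reflected ≈ 447 mW

|Γ| = |(32 − j209)/(182 − j209)| = 0.763
|Γ|² = 0.582
P_refl = |Γ|²·P_inc = 447 mW, P_del = (1 − |Γ|²)·P_inc = 321 mW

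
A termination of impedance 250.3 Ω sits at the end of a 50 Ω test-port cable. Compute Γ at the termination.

Γ = (Z_L − Z_0)/(Z_L + Z_0) = (250.3 − 50)/(250.3 + 50) = 200.3/300.3

Γ = 0.667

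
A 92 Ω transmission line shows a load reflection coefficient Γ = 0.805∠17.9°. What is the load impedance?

Z_L ≈ 279 + j393 Ω

Z_L = Z_0·(1 + Γ)/(1 − Γ) = 92·(1.77 + j0.247)/(0.234 − j0.247)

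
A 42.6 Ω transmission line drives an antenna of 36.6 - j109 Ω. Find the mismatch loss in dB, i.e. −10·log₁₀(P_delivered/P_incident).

Γ = (-6 − j109)/(79.2 − j109), |Γ| = 0.81
|Γ|² = 0.656, so P_del/P_inc = 1 − |Γ|² = 0.344
ML = −10·log₁₀(1 − |Γ|²)

mismatch loss ≈ 4.64 dB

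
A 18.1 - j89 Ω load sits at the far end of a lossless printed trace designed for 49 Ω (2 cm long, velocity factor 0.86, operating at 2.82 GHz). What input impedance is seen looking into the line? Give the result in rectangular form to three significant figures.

λ = v/f = 0.86·c / 2.82 GHz = 0.0915 m
βl = 2π·l/λ = 2π × 0.219 = 78.7°
tan(βl) = tan(78.7°) = 5
Z_in = Z_0·(Z_L + jZ_0·tanβl)/(Z_0 + jZ_L·tanβl)
     = 49·(18.1 + j156)/(494 + j90.6)

Z_in ≈ 4.48 + j14.7 Ω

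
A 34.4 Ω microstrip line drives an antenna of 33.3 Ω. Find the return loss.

Γ = (33.3 − 34.4)/(33.3 + 34.4) = -0.0162
RL = −20·log₁₀|Γ| = −20·log₁₀(0.0162)

RL ≈ 35.8 dB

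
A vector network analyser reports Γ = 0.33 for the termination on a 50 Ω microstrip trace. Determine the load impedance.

Z_L ≈ 99.3 Ω

Z_L = Z_0·(1 + Γ)/(1 − Γ) = 50·(1.33)/(0.67)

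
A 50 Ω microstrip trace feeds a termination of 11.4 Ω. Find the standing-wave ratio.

VSWR ≈ 4.39

Γ = (11.4 − 50)/(11.4 + 50) = -0.629
VSWR = (1 + 0.629)/(1 − 0.629)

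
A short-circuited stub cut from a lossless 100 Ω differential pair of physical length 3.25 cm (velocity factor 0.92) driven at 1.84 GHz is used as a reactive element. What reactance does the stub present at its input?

X_in ≈ 470 Ω (inductive)

λ = v/f = 0.92·c / 1.84 GHz = 0.15 m
βl = 2π·l/λ = 2π × 0.217 = 78°
tan(βl) = 4.7
For a short-circuited stub, Z_in = jZ_0·tan(βl)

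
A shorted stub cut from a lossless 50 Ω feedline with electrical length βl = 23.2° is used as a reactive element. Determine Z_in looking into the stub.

Z_in ≈ +j21.4 Ω

tan(βl) = 0.429
For a shorted stub, Z_in = jZ_0·tan(βl)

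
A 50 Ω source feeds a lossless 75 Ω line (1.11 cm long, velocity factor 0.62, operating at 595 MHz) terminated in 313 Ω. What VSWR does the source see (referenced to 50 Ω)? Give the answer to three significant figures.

VSWR ≈ 6.1

λ = v/f = 0.62·c / 595 MHz = 0.313 m
βl = 2π·l/λ = 2π × 0.0355 = 12.8°
tan(βl) = 0.227
Z_in = Z_0·(Z_L + jZ_0·tanβl)/(Z_0 + jZ_L·tanβl) = 174 − j147 Ω
Γ_s = (Z_in − Z_s)/(Z_in + Z_s) = (124 − j147)/(224 − j147), |Γ_s| = 0.718
VSWR = (1 + |Γ_s|)/(1 − |Γ_s|)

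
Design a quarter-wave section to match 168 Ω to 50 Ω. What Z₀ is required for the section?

Z_qwt = √(Z_0·R_L) = √(50 × 168) = √8400

Z_qwt ≈ 91.7 Ω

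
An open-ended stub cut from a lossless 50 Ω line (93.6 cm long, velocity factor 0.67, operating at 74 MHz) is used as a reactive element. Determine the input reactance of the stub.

λ = v/f = 0.67·c / 74 MHz = 2.72 m
βl = 2π·l/λ = 2π × 0.345 = 124°
tan(βl) = -1.48
For an open-ended stub, Z_in = −jZ_0·cot(βl) = −jZ_0/tan(βl)

X_in ≈ 33.8 Ω (inductive)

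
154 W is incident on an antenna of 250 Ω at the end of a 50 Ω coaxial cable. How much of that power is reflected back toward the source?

P_reflected ≈ 68.4 W

Γ = (250 − 50)/(250 + 50) = 0.667
|Γ|² = 0.444
P_refl = |Γ|²·P_inc = 68.4 W, P_del = (1 − |Γ|²)·P_inc = 85.6 W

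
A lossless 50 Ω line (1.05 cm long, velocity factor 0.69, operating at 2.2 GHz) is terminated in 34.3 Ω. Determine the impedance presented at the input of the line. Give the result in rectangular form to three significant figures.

λ = v/f = 0.69·c / 2.2 GHz = 0.0941 m
βl = 2π·l/λ = 2π × 0.112 = 40.2°
tan(βl) = tan(40.2°) = 0.844
Z_in = Z_0·(Z_L + jZ_0·tanβl)/(Z_0 + jZ_L·tanβl)
     = 50·(34.3 + j42.2)/(50 + j29)

Z_in ≈ 44 + j16.7 Ω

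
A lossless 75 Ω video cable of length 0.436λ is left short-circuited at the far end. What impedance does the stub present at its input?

βl = 2π × 0.436 = 157°
tan(βl) = -0.425
For a short-circuited stub, Z_in = jZ_0·tan(βl)

Z_in ≈ −j31.9 Ω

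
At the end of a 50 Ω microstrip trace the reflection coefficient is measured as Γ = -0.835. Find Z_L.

Z_L ≈ 4.5 Ω

Z_L = Z_0·(1 + Γ)/(1 − Γ) = 50·(0.165)/(1.83)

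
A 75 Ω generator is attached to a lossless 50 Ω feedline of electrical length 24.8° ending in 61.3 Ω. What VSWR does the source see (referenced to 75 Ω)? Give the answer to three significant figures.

tan(βl) = 0.462
Z_in = Z_0·(Z_L + jZ_0·tanβl)/(Z_0 + jZ_L·tanβl) = 56.3 − j8.8 Ω
Γ_s = (Z_in − Z_s)/(Z_in + Z_s) = (-18.7 − j8.8)/(131 − j8.8), |Γ_s| = 0.157
VSWR = (1 + |Γ_s|)/(1 − |Γ_s|)

VSWR ≈ 1.37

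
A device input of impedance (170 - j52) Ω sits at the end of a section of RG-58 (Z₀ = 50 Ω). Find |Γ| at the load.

|Γ| ≈ 0.579

Γ = (Z_L − Z_0)/(Z_L + Z_0) = (120 − j52)/(220 − j52)
|Γ| = 131/226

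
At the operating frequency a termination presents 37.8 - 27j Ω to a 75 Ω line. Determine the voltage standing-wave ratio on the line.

VSWR ≈ 2.31

Γ = (Z_L − Z_0)/(Z_L + Z_0) = (-37.2 − j27)/(112.8 − j27)
|Γ| = 46/116 = 0.396
VSWR = (1 + |Γ|)/(1 − |Γ|) = 1.4/0.604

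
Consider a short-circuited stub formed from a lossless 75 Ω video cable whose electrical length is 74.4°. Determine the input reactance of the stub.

tan(βl) = 3.58
For a short-circuited stub, Z_in = jZ_0·tan(βl)

X_in ≈ 269 Ω (inductive)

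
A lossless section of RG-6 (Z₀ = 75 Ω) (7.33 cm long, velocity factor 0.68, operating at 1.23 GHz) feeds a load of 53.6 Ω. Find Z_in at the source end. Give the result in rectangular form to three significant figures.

λ = v/f = 0.68·c / 1.23 GHz = 0.166 m
βl = 2π·l/λ = 2π × 0.442 = 159°
tan(βl) = tan(159°) = -0.382
Z_in = Z_0·(Z_L + jZ_0·tanβl)/(Z_0 + jZ_L·tanβl)
     = 75·(53.6 − j28.6)/(75 − j20.5)

Z_in ≈ 57.2 − j13 Ω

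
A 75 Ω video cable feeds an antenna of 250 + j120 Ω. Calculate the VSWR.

Γ = (Z_L − Z_0)/(Z_L + Z_0) = (175 + j120)/(325 + j120)
|Γ| = 212/346 = 0.612
VSWR = (1 + |Γ|)/(1 − |Γ|) = 1.61/0.388

VSWR ≈ 4.16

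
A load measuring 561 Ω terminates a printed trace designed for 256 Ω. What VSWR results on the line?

VSWR ≈ 2.19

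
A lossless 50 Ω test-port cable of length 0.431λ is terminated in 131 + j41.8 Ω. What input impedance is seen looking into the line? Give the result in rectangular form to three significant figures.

Z_in ≈ 46.9 + j54.4 Ω

βl = 2π × 0.431 = 155°
tan(βl) = tan(155°) = -0.463
Z_in = Z_0·(Z_L + jZ_0·tanβl)/(Z_0 + jZ_L·tanβl)
     = 50·(131 + j18.7)/(69.3 − j60.6)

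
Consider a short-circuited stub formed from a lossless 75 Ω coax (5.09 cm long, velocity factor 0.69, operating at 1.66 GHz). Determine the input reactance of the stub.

λ = v/f = 0.69·c / 1.66 GHz = 0.125 m
βl = 2π·l/λ = 2π × 0.408 = 147°
tan(βl) = -0.651
For a short-circuited stub, Z_in = jZ_0·tan(βl)

X_in ≈ -48.8 Ω (capacitive)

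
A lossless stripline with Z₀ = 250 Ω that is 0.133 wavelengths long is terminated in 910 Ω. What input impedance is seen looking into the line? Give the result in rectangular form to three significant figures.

Z_in ≈ 118 − j197 Ω

βl = 2π × 0.133 = 47.9°
tan(βl) = tan(47.9°) = 1.11
Z_in = Z_0·(Z_L + jZ_0·tanβl)/(Z_0 + jZ_L·tanβl)
     = 250·(910 + j276)/(250 + j1010)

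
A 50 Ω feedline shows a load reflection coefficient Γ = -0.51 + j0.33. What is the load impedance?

Z_L ≈ 13.2 + j13.8 Ω

Z_L = Z_0·(1 + Γ)/(1 − Γ) = 50·(0.49 + j0.33)/(1.51 − j0.33)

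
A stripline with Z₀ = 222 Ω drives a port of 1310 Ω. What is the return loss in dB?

RL ≈ 2.97 dB

Γ = (1310 − 222)/(1310 + 222) = 0.71
RL = −20·log₁₀|Γ| = −20·log₁₀(0.71)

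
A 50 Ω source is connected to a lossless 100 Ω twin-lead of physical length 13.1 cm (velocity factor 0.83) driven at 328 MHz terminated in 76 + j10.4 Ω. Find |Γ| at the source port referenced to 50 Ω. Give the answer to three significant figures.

λ = v/f = 0.83·c / 328 MHz = 0.759 m
βl = 2π·l/λ = 2π × 0.173 = 62.1°
tan(βl) = 1.89
Z_in = Z_0·(Z_L + jZ_0·tanβl)/(Z_0 + jZ_L·tanβl) = 128 + j18.8 Ω
Γ_s = (Z_in − Z_s)/(Z_in + Z_s) = (78.3 + j18.8)/(178 + j18.8), |Γ_s| = 0.449

|Γ| ≈ 0.449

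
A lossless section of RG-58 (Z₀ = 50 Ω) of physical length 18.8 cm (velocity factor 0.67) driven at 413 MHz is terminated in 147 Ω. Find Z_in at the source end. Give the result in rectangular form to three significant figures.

Z_in ≈ 34.3 + j44.2 Ω

λ = v/f = 0.67·c / 413 MHz = 0.487 m
βl = 2π·l/λ = 2π × 0.386 = 139°
tan(βl) = tan(139°) = -0.867
Z_in = Z_0·(Z_L + jZ_0·tanβl)/(Z_0 + jZ_L·tanβl)
     = 50·(147 − j43.4)/(50 − j127)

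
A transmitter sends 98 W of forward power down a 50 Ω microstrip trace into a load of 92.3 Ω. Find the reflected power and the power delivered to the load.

Γ = (92.3 − 50)/(92.3 + 50) = 0.297
|Γ|² = 0.0884
P_refl = |Γ|²·P_inc = 8.66 W, P_del = (1 − |Γ|²)·P_inc = 89.3 W

P_reflected ≈ 8.66 W; P_delivered ≈ 89.3 W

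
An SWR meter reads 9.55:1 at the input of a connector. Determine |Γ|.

|Γ| ≈ 0.81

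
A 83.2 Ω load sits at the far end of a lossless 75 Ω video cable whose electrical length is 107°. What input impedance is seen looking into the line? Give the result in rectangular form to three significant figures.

Z_in ≈ 68.7 + j3.99 Ω

tan(βl) = tan(107°) = -3.27
Z_in = Z_0·(Z_L + jZ_0·tanβl)/(Z_0 + jZ_L·tanβl)
     = 75·(83.2 − j245)/(75 − j272)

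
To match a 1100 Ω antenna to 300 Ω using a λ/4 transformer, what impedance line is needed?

Z_qwt ≈ 574 Ω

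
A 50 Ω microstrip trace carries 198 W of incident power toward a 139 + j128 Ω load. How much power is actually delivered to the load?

|Γ| = |(89 + j128)/(189 + j128)| = 0.683
|Γ|² = 0.466
P_refl = |Γ|²·P_inc = 92.4 W, P_del = (1 − |Γ|²)·P_inc = 106 W

P_delivered ≈ 106 W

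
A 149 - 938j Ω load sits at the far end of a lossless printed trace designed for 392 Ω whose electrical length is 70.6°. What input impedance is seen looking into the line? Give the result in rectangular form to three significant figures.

Z_in ≈ 21.8 + j19.4 Ω

tan(βl) = tan(70.6°) = 2.84
Z_in = Z_0·(Z_L + jZ_0·tanβl)/(Z_0 + jZ_L·tanβl)
     = 392·(149 + j175)/(3060 + j423)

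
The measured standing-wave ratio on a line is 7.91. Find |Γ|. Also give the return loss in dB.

|Γ| ≈ 0.776; return loss ≈ 2.21 dB

|Γ| = (S − 1)/(S + 1) = (7.91 − 1)/(7.91 + 1) = 6.91/8.91
RL = −20·log₁₀|Γ| = −20·log₁₀(0.776)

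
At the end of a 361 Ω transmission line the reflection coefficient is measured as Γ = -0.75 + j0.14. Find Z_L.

Z_L ≈ 48.9 + j32.8 Ω

Z_L = Z_0·(1 + Γ)/(1 − Γ) = 361·(0.25 + j0.14)/(1.75 − j0.14)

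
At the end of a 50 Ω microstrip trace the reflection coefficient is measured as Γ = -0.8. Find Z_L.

Z_L ≈ 5.56 Ω

Z_L = Z_0·(1 + Γ)/(1 − Γ) = 50·(0.2)/(1.8)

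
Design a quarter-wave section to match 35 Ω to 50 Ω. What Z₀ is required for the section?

Z_qwt = √(Z_0·R_L) = √(50 × 35) = √1750

Z_qwt ≈ 41.8 Ω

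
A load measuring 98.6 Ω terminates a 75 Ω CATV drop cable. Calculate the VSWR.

VSWR ≈ 1.31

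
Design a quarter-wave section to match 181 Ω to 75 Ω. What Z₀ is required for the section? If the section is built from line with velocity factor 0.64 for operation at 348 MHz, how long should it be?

Z_qwt = √(Z_0·R_L) = √(75 × 181) = √13580
λ = 0.64·c/f = 0.552 m, so l = λ/4 = 0.138 m

Z_qwt ≈ 117 Ω; length ≈ 13.8 cm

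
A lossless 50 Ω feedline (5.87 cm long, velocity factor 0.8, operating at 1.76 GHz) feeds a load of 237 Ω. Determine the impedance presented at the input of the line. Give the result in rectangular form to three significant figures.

Z_in ≈ 48.9 + j85 Ω

λ = v/f = 0.8·c / 1.76 GHz = 0.136 m
βl = 2π·l/λ = 2π × 0.43 = 155°
tan(βl) = tan(155°) = -0.467
Z_in = Z_0·(Z_L + jZ_0·tanβl)/(Z_0 + jZ_L·tanβl)
     = 50·(237 − j23.3)/(50 − j111)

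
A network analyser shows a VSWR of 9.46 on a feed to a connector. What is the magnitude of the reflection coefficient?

|Γ| ≈ 0.809

|Γ| = (S − 1)/(S + 1) = (9.46 − 1)/(9.46 + 1) = 8.46/10.5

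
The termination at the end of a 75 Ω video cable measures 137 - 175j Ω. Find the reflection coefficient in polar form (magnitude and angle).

Γ ≈ 0.675 ∠ -31°

Γ = (Z_L − Z_0)/(Z_L + Z_0) = (62 − j175)/(212 − j175)
|Γ| = 186/275 = 0.675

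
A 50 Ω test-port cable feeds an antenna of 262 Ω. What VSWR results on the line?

Γ = (262 − 50)/(262 + 50) = 0.679
VSWR = (1 + 0.679)/(1 − 0.679)

VSWR ≈ 5.24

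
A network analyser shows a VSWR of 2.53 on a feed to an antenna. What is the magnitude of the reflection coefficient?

|Γ| = (S − 1)/(S + 1) = (2.53 − 1)/(2.53 + 1) = 1.53/3.53

|Γ| ≈ 0.433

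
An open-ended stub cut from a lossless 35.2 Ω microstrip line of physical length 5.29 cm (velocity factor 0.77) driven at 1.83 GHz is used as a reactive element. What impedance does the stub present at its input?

Z_in ≈ +j63.2 Ω

λ = v/f = 0.77·c / 1.83 GHz = 0.126 m
βl = 2π·l/λ = 2π × 0.419 = 151°
tan(βl) = -0.557
For an open-ended stub, Z_in = −jZ_0·cot(βl) = −jZ_0/tan(βl)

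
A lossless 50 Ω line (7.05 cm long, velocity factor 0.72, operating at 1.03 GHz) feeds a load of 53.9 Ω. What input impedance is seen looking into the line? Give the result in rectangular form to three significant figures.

Z_in ≈ 48.2 + j3.2 Ω

λ = v/f = 0.72·c / 1.03 GHz = 0.21 m
βl = 2π·l/λ = 2π × 0.336 = 121°
tan(βl) = tan(121°) = -1.66
Z_in = Z_0·(Z_L + jZ_0·tanβl)/(Z_0 + jZ_L·tanβl)
     = 50·(53.9 − j83.1)/(50 − j89.6)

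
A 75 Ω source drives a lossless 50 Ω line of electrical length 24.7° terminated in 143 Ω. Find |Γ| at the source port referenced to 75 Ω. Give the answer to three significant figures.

|Γ| ≈ 0.407

tan(βl) = 0.46
Z_in = Z_0·(Z_L + jZ_0·tanβl)/(Z_0 + jZ_L·tanβl) = 63.5 − j60.5 Ω
Γ_s = (Z_in − Z_s)/(Z_in + Z_s) = (-11.5 − j60.5)/(138 − j60.5), |Γ_s| = 0.407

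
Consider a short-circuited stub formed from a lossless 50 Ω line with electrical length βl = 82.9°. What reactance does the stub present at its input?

tan(βl) = 8.03
For a short-circuited stub, Z_in = jZ_0·tan(βl)

X_in ≈ 401 Ω (inductive)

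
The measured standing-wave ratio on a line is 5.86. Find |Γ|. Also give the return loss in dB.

|Γ| ≈ 0.708; return loss ≈ 2.99 dB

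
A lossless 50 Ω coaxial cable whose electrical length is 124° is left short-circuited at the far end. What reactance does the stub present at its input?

tan(βl) = -1.48
For a short-circuited stub, Z_in = jZ_0·tan(βl)

X_in ≈ -74.1 Ω (capacitive)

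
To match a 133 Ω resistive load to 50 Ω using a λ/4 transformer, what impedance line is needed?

Z_qwt ≈ 81.5 Ω

Z_qwt = √(Z_0·R_L) = √(50 × 133) = √6650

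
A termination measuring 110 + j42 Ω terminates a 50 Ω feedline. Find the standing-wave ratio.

VSWR ≈ 2.59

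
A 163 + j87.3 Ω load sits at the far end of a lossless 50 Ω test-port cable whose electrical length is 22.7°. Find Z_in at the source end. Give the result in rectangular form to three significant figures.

Z_in ≈ 99.1 − j99.9 Ω

tan(βl) = tan(22.7°) = 0.418
Z_in = Z_0·(Z_L + jZ_0·tanβl)/(Z_0 + jZ_L·tanβl)
     = 50·(163 + j108)/(13.5 + j68.2)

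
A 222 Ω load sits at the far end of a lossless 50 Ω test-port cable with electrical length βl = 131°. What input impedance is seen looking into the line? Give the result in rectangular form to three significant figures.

tan(βl) = tan(131°) = -1.15
Z_in = Z_0·(Z_L + jZ_0·tanβl)/(Z_0 + jZ_L·tanβl)
     = 50·(222 − j57.5)/(50 − j255)

Z_in ≈ 19 + j39.7 Ω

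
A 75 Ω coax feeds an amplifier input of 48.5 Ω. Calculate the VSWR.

For a purely resistive load, VSWR = R_L/Z_0 or Z_0/R_L (whichever > 1) = 75/48.5

VSWR ≈ 1.55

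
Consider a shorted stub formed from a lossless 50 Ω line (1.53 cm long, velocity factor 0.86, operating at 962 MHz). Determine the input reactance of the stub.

λ = v/f = 0.86·c / 962 MHz = 0.268 m
βl = 2π·l/λ = 2π × 0.057 = 20.5°
tan(βl) = 0.375
For a shorted stub, Z_in = jZ_0·tan(βl)

X_in ≈ 18.7 Ω (inductive)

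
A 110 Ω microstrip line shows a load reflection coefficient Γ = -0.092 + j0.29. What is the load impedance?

Z_L ≈ 78.2 + j50 Ω

Z_L = Z_0·(1 + Γ)/(1 − Γ) = 110·(0.908 + j0.29)/(1.09 − j0.29)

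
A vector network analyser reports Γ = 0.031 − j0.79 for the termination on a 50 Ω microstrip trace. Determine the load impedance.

Z_L ≈ 12 − j50.5 Ω

Z_L = Z_0·(1 + Γ)/(1 − Γ) = 50·(1.03 − j0.79)/(0.969 + j0.79)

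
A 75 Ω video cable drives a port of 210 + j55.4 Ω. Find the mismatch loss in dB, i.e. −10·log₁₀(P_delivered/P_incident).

Γ = (135 + j55.4)/(285 + j55.4), |Γ| = 0.503
|Γ|² = 0.253, so P_del/P_inc = 1 − |Γ|² = 0.747
ML = −10·log₁₀(1 − |Γ|²)

mismatch loss ≈ 1.26 dB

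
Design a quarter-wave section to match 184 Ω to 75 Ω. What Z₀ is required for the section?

Z_qwt ≈ 117 Ω

Z_qwt = √(Z_0·R_L) = √(75 × 184) = √13800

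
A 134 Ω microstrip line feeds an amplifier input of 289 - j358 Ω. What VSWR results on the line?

VSWR ≈ 5.76

Γ = (Z_L − Z_0)/(Z_L + Z_0) = (155 − j358)/(423 − j358)
|Γ| = 390/554 = 0.704
VSWR = (1 + |Γ|)/(1 − |Γ|) = 1.7/0.296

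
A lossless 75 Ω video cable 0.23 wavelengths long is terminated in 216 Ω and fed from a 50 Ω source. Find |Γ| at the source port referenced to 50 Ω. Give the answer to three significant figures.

|Γ| ≈ 0.325

βl = 2π × 0.23 = 82.8°
tan(βl) = 7.92
Z_in = Z_0·(Z_L + jZ_0·tanβl)/(Z_0 + jZ_L·tanβl) = 26.4 − j8.32 Ω
Γ_s = (Z_in − Z_s)/(Z_in + Z_s) = (-23.6 − j8.32)/(76.4 − j8.32), |Γ_s| = 0.325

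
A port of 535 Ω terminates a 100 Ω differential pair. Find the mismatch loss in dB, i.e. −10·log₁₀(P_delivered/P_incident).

mismatch loss ≈ 2.75 dB

Γ = (535 − 100)/(535 + 100) = 0.685
|Γ|² = 0.469, so P_del/P_inc = 1 − |Γ|² = 0.531
ML = −10·log₁₀(1 − |Γ|²)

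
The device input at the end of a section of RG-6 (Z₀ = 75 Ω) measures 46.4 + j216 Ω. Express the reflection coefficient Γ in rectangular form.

Γ ≈ 0.703 + j0.528

Γ = (Z_L − Z_0)/(Z_L + Z_0) = (-28.6 + j216)/(121.4 + j216)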